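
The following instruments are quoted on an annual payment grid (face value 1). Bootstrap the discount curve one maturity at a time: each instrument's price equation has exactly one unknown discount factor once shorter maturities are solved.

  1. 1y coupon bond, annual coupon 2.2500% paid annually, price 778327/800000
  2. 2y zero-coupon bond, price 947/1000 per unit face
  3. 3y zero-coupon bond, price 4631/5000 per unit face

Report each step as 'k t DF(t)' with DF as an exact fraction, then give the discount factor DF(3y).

step 1 [1y] bond c/1=9/400: DF=(778327/800000 − 9/400·(0))/(1+9/400) = 1903/2000 ≈ 0.951500
step 2 [2y] zero: DF = P = 947/1000 ≈ 0.947000
step 3 [3y] zero: DF = P = 4631/5000 ≈ 0.926200

1 1 1903/2000
2 2 947/1000
3 3 4631/5000
DF(3y) = 4631/5000 ≈ 0.926200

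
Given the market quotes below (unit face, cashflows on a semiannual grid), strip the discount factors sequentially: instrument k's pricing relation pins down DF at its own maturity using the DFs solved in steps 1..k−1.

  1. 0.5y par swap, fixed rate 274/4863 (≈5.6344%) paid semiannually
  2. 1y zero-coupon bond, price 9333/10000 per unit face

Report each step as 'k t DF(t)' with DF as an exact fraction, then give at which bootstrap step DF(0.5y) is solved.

step 1 [0.5y] swap r/2=137/4863: DF=(1 − 137/4863·(0))/(1+137/4863) = 4863/5000 ≈ 0.972600
step 2 [1y] zero: DF = P = 9333/10000 ≈ 0.933300

1 1/2 4863/5000
2 1 9333/10000
DF(0.5y) is solved at step 1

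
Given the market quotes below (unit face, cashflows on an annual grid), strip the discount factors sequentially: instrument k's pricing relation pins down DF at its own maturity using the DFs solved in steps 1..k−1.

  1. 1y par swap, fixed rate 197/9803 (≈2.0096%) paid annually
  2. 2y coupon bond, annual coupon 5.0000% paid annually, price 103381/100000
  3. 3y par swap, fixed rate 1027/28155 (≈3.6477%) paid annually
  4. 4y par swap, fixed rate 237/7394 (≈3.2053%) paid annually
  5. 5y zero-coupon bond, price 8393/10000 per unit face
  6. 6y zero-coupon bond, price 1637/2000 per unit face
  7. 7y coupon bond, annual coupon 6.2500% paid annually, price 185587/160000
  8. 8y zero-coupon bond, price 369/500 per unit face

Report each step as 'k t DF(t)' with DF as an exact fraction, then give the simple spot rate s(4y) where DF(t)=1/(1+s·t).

1 1 9803/10000
2 2 9379/10000
3 3 8973/10000
4 4 1763/2000
5 5 8393/10000
6 6 1637/2000
7 7 7767/10000
8 8 369/500
s(4y) = (1/(1763/2000) − 1)/(4) = 237/7052 ≈ 3.3607%

step 1 [1y] swap r/1=197/9803: DF=(1 − 197/9803·(0))/(1+197/9803) = 9803/10000 ≈ 0.980300
step 2 [2y] bond c/1=1/20: DF=(103381/100000 − 1/20·(0.980300))/(1+1/20) = 9379/10000 ≈ 0.937900
step 3 [3y] swap r/1=1027/28155: DF=(1 − 1027/28155·(0.980300+0.937900))/(1+1027/28155) = 8973/10000 ≈ 0.897300
step 4 [4y] swap r/1=237/7394: DF=(1 − 237/7394·(0.980300+0.937900+0.897300))/(1+237/7394) = 1763/2000 ≈ 0.881500
step 5 [5y] zero: DF = P = 8393/10000 ≈ 0.839300
step 6 [6y] zero: DF = P = 1637/2000 ≈ 0.818500
step 7 [7y] bond c/1=1/16: DF=(185587/160000 − 1/16·(0.980300+0.937900+0.897300+0.881500+0.839300+0.818500))/(1+1/16) = 7767/10000 ≈ 0.776700
step 8 [8y] zero: DF = P = 369/500 ≈ 0.738000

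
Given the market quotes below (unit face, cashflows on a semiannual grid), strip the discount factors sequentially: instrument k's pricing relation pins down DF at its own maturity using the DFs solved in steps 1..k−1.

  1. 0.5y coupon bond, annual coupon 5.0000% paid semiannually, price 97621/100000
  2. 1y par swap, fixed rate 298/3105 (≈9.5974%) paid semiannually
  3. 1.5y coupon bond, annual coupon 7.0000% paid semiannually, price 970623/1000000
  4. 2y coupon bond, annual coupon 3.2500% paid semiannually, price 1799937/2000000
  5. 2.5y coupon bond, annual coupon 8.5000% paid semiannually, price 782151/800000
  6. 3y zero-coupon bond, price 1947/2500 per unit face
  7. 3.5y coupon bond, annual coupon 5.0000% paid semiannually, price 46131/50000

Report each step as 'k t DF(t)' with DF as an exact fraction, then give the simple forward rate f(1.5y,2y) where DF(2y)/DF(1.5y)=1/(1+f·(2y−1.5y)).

1 1/2 2381/2500
2 1 4553/5000
3 3/2 2187/2500
4 2 4209/5000
5 5/2 7919/10000
6 3 1947/2500
7 7/2 1549/2000
f(1.5y,2y) = ((2187/2500)/(4209/5000) − 1)/(1/2) = 110/1403 ≈ 7.8403%

step 1 [0.5y] bond c/2=1/40: DF=(97621/100000 − 1/40·(0))/(1+1/40) = 2381/2500 ≈ 0.952400
step 2 [1y] swap r/2=149/3105: DF=(1 − 149/3105·(0.952400))/(1+149/3105) = 4553/5000 ≈ 0.910600
step 3 [1.5y] bond c/2=7/200: DF=(970623/1000000 − 7/200·(0.952400+0.910600))/(1+7/200) = 2187/2500 ≈ 0.874800
step 4 [2y] bond c/2=13/800: DF=(1799937/2000000 − 13/800·(0.952400+0.910600+0.874800))/(1+13/800) = 4209/5000 ≈ 0.841800
step 5 [2.5y] bond c/2=17/400: DF=(782151/800000 − 17/400·(0.952400+0.910600+0.874800+0.841800))/(1+17/400) = 7919/10000 ≈ 0.791900
step 6 [3y] zero: DF = P = 1947/2500 ≈ 0.778800
step 7 [3.5y] bond c/2=1/40: DF=(46131/50000 − 1/40·(0.952400+0.910600+0.874800+0.841800+0.791900+0.778800))/(1+1/40) = 1549/2000 ≈ 0.774500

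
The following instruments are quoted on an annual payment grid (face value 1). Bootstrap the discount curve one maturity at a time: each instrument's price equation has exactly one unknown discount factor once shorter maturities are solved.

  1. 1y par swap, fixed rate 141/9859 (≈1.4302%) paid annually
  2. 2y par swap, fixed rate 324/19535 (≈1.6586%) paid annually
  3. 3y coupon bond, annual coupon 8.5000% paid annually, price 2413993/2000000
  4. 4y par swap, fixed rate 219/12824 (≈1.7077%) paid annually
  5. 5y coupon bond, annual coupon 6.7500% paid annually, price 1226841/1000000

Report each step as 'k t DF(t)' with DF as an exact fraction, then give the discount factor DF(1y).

1 1 9859/10000
2 2 2419/2500
3 3 4797/5000
4 4 9343/10000
5 5 453/500
DF(1y) = 9859/10000 ≈ 0.985900

step 1 [1y] swap r/1=141/9859: DF=(1 − 141/9859·(0))/(1+141/9859) = 9859/10000 ≈ 0.985900
step 2 [2y] swap r/1=324/19535: DF=(1 − 324/19535·(0.985900))/(1+324/19535) = 2419/2500 ≈ 0.967600
step 3 [3y] bond c/1=17/200: DF=(2413993/2000000 − 17/200·(0.985900+0.967600))/(1+17/200) = 4797/5000 ≈ 0.959400
step 4 [4y] swap r/1=219/12824: DF=(1 − 219/12824·(0.985900+0.967600+0.959400))/(1+219/12824) = 9343/10000 ≈ 0.934300
step 5 [5y] bond c/1=27/400: DF=(1226841/1000000 − 27/400·(0.985900+0.967600+0.959400+0.934300))/(1+27/400) = 453/500 ≈ 0.906000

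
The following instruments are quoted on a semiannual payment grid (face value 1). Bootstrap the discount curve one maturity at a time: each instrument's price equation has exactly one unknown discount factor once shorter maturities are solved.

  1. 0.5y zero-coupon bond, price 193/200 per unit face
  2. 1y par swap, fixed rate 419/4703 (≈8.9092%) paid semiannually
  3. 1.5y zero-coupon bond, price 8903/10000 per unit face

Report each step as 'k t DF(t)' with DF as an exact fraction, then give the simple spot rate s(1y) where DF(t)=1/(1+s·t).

step 1 [0.5y] zero: DF = P = 193/200 ≈ 0.965000
step 2 [1y] swap r/2=419/9406: DF=(1 − 419/9406·(0.965000))/(1+419/9406) = 4581/5000 ≈ 0.916200
step 3 [1.5y] zero: DF = P = 8903/10000 ≈ 0.890300

1 1/2 193/200
2 1 4581/5000
3 3/2 8903/10000
s(1y) = (1/(4581/5000) − 1)/(1) = 419/4581 ≈ 9.1465%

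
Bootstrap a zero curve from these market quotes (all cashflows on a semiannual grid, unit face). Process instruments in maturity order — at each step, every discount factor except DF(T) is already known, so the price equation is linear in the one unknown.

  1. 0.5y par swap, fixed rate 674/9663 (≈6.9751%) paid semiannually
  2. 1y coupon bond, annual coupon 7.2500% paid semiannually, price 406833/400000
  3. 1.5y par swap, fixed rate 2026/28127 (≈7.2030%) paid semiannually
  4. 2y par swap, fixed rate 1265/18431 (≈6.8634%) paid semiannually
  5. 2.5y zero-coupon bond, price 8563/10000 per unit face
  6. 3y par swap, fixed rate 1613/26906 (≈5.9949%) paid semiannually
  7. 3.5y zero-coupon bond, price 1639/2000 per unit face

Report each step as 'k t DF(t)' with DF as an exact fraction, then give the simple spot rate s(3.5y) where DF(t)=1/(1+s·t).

step 1 [0.5y] swap r/2=337/9663: DF=(1 − 337/9663·(0))/(1+337/9663) = 9663/10000 ≈ 0.966300
step 2 [1y] bond c/2=29/800: DF=(406833/400000 − 29/800·(0.966300))/(1+29/800) = 9477/10000 ≈ 0.947700
step 3 [1.5y] swap r/2=1013/28127: DF=(1 − 1013/28127·(0.966300+0.947700))/(1+1013/28127) = 8987/10000 ≈ 0.898700
step 4 [2y] swap r/2=1265/36862: DF=(1 − 1265/36862·(0.966300+0.947700+0.898700))/(1+1265/36862) = 1747/2000 ≈ 0.873500
step 5 [2.5y] zero: DF = P = 8563/10000 ≈ 0.856300
step 6 [3y] swap r/2=1613/53812: DF=(1 − 1613/53812·(0.966300+0.947700+0.898700+0.873500+0.856300))/(1+1613/53812) = 8387/10000 ≈ 0.838700
step 7 [3.5y] zero: DF = P = 1639/2000 ≈ 0.819500

1 1/2 9663/10000
2 1 9477/10000
3 3/2 8987/10000
4 2 1747/2000
5 5/2 8563/10000
6 3 8387/10000
7 7/2 1639/2000
s(3.5y) = (1/(1639/2000) − 1)/(7/2) = 722/11473 ≈ 6.2930%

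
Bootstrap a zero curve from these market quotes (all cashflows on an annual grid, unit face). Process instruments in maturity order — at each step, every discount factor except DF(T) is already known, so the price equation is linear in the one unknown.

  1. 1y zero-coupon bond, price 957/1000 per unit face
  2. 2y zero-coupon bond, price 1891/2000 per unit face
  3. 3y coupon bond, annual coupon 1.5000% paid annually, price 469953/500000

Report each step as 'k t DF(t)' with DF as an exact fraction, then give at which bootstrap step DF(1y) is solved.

step 1 [1y] zero: DF = P = 957/1000 ≈ 0.957000
step 2 [2y] zero: DF = P = 1891/2000 ≈ 0.945500
step 3 [3y] bond c/1=3/200: DF=(469953/500000 − 3/200·(0.957000+0.945500))/(1+3/200) = 8979/10000 ≈ 0.897900

1 1 957/1000
2 2 1891/2000
3 3 8979/10000
DF(1y) is solved at step 1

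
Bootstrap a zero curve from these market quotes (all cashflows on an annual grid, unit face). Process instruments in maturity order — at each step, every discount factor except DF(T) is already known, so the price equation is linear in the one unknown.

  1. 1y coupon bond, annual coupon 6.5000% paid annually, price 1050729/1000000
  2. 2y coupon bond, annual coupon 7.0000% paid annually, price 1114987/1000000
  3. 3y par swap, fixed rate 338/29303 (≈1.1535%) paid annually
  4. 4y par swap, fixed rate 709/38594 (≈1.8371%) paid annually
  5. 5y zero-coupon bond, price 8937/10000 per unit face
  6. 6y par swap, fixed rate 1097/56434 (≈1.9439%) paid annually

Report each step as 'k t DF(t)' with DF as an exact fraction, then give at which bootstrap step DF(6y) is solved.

1 1 4933/5000
2 2 391/400
3 3 4831/5000
4 4 9291/10000
5 5 8937/10000
6 6 8903/10000
DF(6y) is solved at step 6

step 1 [1y] bond c/1=13/200: DF=(1050729/1000000 − 13/200·(0))/(1+13/200) = 4933/5000 ≈ 0.986600
step 2 [2y] bond c/1=7/100: DF=(1114987/1000000 − 7/100·(0.986600))/(1+7/100) = 391/400 ≈ 0.977500
step 3 [3y] swap r/1=338/29303: DF=(1 − 338/29303·(0.986600+0.977500))/(1+338/29303) = 4831/5000 ≈ 0.966200
step 4 [4y] swap r/1=709/38594: DF=(1 − 709/38594·(0.986600+0.977500+0.966200))/(1+709/38594) = 9291/10000 ≈ 0.929100
step 5 [5y] zero: DF = P = 8937/10000 ≈ 0.893700
step 6 [6y] swap r/1=1097/56434: DF=(1 − 1097/56434·(0.986600+0.977500+0.966200+0.929100+0.893700))/(1+1097/56434) = 8903/10000 ≈ 0.890300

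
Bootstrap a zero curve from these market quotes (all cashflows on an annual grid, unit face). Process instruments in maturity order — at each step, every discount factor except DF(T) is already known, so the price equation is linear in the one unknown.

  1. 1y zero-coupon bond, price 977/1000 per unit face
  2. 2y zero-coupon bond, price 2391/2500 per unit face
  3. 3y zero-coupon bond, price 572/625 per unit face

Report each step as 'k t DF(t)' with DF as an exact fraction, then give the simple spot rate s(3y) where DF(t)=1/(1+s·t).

1 1 977/1000
2 2 2391/2500
3 3 572/625
s(3y) = (1/(572/625) − 1)/(3) = 53/1716 ≈ 3.0886%

step 1 [1y] zero: DF = P = 977/1000 ≈ 0.977000
step 2 [2y] zero: DF = P = 2391/2500 ≈ 0.956400
step 3 [3y] zero: DF = P = 572/625 ≈ 0.915200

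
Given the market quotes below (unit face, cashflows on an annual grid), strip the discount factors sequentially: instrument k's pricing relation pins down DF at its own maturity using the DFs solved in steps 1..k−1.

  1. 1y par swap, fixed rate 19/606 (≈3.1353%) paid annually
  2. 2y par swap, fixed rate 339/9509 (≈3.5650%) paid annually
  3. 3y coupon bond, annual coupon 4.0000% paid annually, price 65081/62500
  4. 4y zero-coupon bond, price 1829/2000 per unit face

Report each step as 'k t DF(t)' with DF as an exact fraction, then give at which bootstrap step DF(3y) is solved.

1 1 606/625
2 2 4661/5000
3 3 9281/10000
4 4 1829/2000
DF(3y) is solved at step 3

step 1 [1y] swap r/1=19/606: DF=(1 − 19/606·(0))/(1+19/606) = 606/625 ≈ 0.969600
step 2 [2y] swap r/1=339/9509: DF=(1 − 339/9509·(0.969600))/(1+339/9509) = 4661/5000 ≈ 0.932200
step 3 [3y] bond c/1=1/25: DF=(65081/62500 − 1/25·(0.969600+0.932200))/(1+1/25) = 9281/10000 ≈ 0.928100
step 4 [4y] zero: DF = P = 1829/2000 ≈ 0.914500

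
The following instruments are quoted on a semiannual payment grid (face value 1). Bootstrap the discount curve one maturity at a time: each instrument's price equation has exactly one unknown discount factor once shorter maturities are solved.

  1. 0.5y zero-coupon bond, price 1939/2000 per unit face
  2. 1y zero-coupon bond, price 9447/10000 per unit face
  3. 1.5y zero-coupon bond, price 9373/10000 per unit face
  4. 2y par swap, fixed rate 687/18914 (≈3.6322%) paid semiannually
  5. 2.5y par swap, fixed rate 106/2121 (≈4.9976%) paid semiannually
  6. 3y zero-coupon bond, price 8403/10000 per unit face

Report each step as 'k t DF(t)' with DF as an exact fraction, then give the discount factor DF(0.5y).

1 1/2 1939/2000
2 1 9447/10000
3 3/2 9373/10000
4 2 9313/10000
5 5/2 4417/5000
6 3 8403/10000
DF(0.5y) = 1939/2000 ≈ 0.969500

step 1 [0.5y] zero: DF = P = 1939/2000 ≈ 0.969500
step 2 [1y] zero: DF = P = 9447/10000 ≈ 0.944700
step 3 [1.5y] zero: DF = P = 9373/10000 ≈ 0.937300
step 4 [2y] swap r/2=687/37828: DF=(1 − 687/37828·(0.969500+0.944700+0.937300))/(1+687/37828) = 9313/10000 ≈ 0.931300
step 5 [2.5y] swap r/2=53/2121: DF=(1 − 53/2121·(0.969500+0.944700+0.937300+0.931300))/(1+53/2121) = 4417/5000 ≈ 0.883400
step 6 [3y] zero: DF = P = 8403/10000 ≈ 0.840300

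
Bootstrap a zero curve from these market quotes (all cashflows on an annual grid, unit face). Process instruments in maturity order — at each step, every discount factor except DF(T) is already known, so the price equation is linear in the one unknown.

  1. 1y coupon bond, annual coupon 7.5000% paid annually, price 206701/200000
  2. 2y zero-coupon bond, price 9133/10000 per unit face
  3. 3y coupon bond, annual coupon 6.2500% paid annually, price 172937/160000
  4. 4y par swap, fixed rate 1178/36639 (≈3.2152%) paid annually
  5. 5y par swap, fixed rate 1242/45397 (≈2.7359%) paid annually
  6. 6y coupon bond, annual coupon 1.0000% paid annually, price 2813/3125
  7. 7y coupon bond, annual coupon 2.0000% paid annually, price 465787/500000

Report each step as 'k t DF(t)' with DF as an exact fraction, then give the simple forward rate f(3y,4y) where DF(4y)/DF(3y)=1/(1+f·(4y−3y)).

1 1 4807/5000
2 2 9133/10000
3 3 907/1000
4 4 4411/5000
5 5 4379/5000
6 6 8463/10000
7 7 8077/10000
f(3y,4y) = ((907/1000)/(4411/5000) − 1)/(1) = 124/4411 ≈ 2.8112%

step 1 [1y] bond c/1=3/40: DF=(206701/200000 − 3/40·(0))/(1+3/40) = 4807/5000 ≈ 0.961400
step 2 [2y] zero: DF = P = 9133/10000 ≈ 0.913300
step 3 [3y] bond c/1=1/16: DF=(172937/160000 − 1/16·(0.961400+0.913300))/(1+1/16) = 907/1000 ≈ 0.907000
step 4 [4y] swap r/1=1178/36639: DF=(1 − 1178/36639·(0.961400+0.913300+0.907000))/(1+1178/36639) = 4411/5000 ≈ 0.882200
step 5 [5y] swap r/1=1242/45397: DF=(1 − 1242/45397·(0.961400+0.913300+0.907000+0.882200))/(1+1242/45397) = 4379/5000 ≈ 0.875800
step 6 [6y] bond c/1=1/100: DF=(2813/3125 − 1/100·(0.961400+0.913300+0.907000+0.882200+0.875800))/(1+1/100) = 8463/10000 ≈ 0.846300
step 7 [7y] bond c/1=1/50: DF=(465787/500000 − 1/50·(0.961400+0.913300+0.907000+0.882200+0.875800+0.846300))/(1+1/50) = 8077/10000 ≈ 0.807700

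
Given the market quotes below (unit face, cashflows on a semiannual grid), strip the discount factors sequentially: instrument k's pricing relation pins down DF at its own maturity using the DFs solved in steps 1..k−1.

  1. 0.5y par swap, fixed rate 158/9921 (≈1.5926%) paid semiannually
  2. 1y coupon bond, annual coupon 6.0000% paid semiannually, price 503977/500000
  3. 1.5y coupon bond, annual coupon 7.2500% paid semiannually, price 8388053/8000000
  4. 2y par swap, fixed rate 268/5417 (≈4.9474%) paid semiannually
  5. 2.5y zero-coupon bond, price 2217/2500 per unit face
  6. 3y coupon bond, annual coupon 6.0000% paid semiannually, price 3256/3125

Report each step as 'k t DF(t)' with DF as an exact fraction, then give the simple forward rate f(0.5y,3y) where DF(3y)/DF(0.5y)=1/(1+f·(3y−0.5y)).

1 1/2 9921/10000
2 1 9497/10000
3 3/2 9439/10000
4 2 4531/5000
5 5/2 2217/2500
6 3 8753/10000
f(0.5y,3y) = ((9921/10000)/(8753/10000) − 1)/(5/2) = 2336/43765 ≈ 5.3376%

step 1 [0.5y] swap r/2=79/9921: DF=(1 − 79/9921·(0))/(1+79/9921) = 9921/10000 ≈ 0.992100
step 2 [1y] bond c/2=3/100: DF=(503977/500000 − 3/100·(0.992100))/(1+3/100) = 9497/10000 ≈ 0.949700
step 3 [1.5y] bond c/2=29/800: DF=(8388053/8000000 − 29/800·(0.992100+0.949700))/(1+29/800) = 9439/10000 ≈ 0.943900
step 4 [2y] swap r/2=134/5417: DF=(1 − 134/5417·(0.992100+0.949700+0.943900))/(1+134/5417) = 4531/5000 ≈ 0.906200
step 5 [2.5y] zero: DF = P = 2217/2500 ≈ 0.886800
step 6 [3y] bond c/2=3/100: DF=(3256/3125 − 3/100·(0.992100+0.949700+0.943900+0.906200+0.886800))/(1+3/100) = 8753/10000 ≈ 0.875300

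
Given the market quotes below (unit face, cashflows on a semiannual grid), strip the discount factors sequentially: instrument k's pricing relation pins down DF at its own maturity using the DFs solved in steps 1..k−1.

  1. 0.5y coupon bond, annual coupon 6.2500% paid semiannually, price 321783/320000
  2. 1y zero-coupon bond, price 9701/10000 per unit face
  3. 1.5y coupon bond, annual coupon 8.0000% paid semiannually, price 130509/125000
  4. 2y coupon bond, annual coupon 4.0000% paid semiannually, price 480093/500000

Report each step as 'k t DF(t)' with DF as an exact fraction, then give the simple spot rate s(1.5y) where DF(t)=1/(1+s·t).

1 1/2 9751/10000
2 1 9701/10000
3 3/2 9291/10000
4 2 177/200
s(1.5y) = (1/(9291/10000) − 1)/(3/2) = 1418/27873 ≈ 5.0874%

step 1 [0.5y] bond c/2=1/32: DF=(321783/320000 − 1/32·(0))/(1+1/32) = 9751/10000 ≈ 0.975100
step 2 [1y] zero: DF = P = 9701/10000 ≈ 0.970100
step 3 [1.5y] bond c/2=1/25: DF=(130509/125000 − 1/25·(0.975100+0.970100))/(1+1/25) = 9291/10000 ≈ 0.929100
step 4 [2y] bond c/2=1/50: DF=(480093/500000 − 1/50·(0.975100+0.970100+0.929100))/(1+1/50) = 177/200 ≈ 0.885000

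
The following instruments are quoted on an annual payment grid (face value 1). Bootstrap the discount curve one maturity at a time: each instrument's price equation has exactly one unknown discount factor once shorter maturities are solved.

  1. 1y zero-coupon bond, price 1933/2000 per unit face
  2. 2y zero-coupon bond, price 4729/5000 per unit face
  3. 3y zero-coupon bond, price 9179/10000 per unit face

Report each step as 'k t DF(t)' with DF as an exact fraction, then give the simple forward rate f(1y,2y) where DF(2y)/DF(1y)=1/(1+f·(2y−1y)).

1 1 1933/2000
2 2 4729/5000
3 3 9179/10000
f(1y,2y) = ((1933/2000)/(4729/5000) − 1)/(1) = 207/9458 ≈ 2.1886%

step 1 [1y] zero: DF = P = 1933/2000 ≈ 0.966500
step 2 [2y] zero: DF = P = 4729/5000 ≈ 0.945800
step 3 [3y] zero: DF = P = 9179/10000 ≈ 0.917900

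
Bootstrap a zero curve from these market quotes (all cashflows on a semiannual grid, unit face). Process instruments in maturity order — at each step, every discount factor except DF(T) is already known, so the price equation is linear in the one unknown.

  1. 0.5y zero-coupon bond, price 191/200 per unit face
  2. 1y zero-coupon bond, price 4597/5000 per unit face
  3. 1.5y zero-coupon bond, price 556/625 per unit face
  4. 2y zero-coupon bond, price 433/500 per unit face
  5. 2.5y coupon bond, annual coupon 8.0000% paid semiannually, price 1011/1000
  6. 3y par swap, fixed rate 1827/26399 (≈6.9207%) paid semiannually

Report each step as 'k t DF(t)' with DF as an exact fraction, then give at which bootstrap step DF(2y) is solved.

1 1/2 191/200
2 1 4597/5000
3 3/2 556/625
4 2 433/500
5 5/2 333/400
6 3 8173/10000
DF(2y) is solved at step 4

step 1 [0.5y] zero: DF = P = 191/200 ≈ 0.955000
step 2 [1y] zero: DF = P = 4597/5000 ≈ 0.919400
step 3 [1.5y] zero: DF = P = 556/625 ≈ 0.889600
step 4 [2y] zero: DF = P = 433/500 ≈ 0.866000
step 5 [2.5y] bond c/2=1/25: DF=(1011/1000 − 1/25·(0.955000+0.919400+0.889600+0.866000))/(1+1/25) = 333/400 ≈ 0.832500
step 6 [3y] swap r/2=1827/52798: DF=(1 − 1827/52798·(0.955000+0.919400+0.889600+0.866000+0.832500))/(1+1827/52798) = 8173/10000 ≈ 0.817300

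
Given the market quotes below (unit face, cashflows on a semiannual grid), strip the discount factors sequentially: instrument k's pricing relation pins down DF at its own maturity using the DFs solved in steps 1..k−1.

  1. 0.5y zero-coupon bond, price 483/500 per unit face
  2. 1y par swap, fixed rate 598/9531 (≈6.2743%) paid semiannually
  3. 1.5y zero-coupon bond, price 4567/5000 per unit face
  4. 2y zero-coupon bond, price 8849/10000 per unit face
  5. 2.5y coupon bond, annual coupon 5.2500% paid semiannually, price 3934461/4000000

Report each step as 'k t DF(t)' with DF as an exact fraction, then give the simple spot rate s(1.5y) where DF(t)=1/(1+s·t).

step 1 [0.5y] zero: DF = P = 483/500 ≈ 0.966000
step 2 [1y] swap r/2=299/9531: DF=(1 − 299/9531·(0.966000))/(1+299/9531) = 4701/5000 ≈ 0.940200
step 3 [1.5y] zero: DF = P = 4567/5000 ≈ 0.913400
step 4 [2y] zero: DF = P = 8849/10000 ≈ 0.884900
step 5 [2.5y] bond c/2=21/800: DF=(3934461/4000000 − 21/800·(0.966000+0.940200+0.913400+0.884900))/(1+21/800) = 8637/10000 ≈ 0.863700

1 1/2 483/500
2 1 4701/5000
3 3/2 4567/5000
4 2 8849/10000
5 5/2 8637/10000
s(1.5y) = (1/(4567/5000) − 1)/(3/2) = 866/13701 ≈ 6.3207%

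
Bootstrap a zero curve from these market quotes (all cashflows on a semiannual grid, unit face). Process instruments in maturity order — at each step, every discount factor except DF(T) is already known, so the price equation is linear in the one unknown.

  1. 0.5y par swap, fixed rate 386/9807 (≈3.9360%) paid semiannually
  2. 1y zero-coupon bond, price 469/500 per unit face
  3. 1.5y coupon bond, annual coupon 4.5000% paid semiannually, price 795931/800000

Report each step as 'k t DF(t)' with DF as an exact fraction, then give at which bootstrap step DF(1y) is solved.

1 1/2 9807/10000
2 1 469/500
3 3/2 2327/2500
DF(1y) is solved at step 2

step 1 [0.5y] swap r/2=193/9807: DF=(1 − 193/9807·(0))/(1+193/9807) = 9807/10000 ≈ 0.980700
step 2 [1y] zero: DF = P = 469/500 ≈ 0.938000
step 3 [1.5y] bond c/2=9/400: DF=(795931/800000 − 9/400·(0.980700+0.938000))/(1+9/400) = 2327/2500 ≈ 0.930800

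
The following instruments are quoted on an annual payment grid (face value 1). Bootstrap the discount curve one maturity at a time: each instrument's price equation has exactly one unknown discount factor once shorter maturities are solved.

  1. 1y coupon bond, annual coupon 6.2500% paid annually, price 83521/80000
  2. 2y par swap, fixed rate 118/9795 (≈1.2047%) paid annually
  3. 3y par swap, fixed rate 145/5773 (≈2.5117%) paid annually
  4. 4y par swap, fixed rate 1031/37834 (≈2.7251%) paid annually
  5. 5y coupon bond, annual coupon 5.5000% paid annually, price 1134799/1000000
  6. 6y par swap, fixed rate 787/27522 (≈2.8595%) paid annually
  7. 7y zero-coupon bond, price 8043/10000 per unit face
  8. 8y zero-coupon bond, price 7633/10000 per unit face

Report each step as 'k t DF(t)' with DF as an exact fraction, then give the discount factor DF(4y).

1 1 4913/5000
2 2 2441/2500
3 3 371/400
4 4 8969/10000
5 5 549/625
6 6 4213/5000
7 7 8043/10000
8 8 7633/10000
DF(4y) = 8969/10000 ≈ 0.896900

step 1 [1y] bond c/1=1/16: DF=(83521/80000 − 1/16·(0))/(1+1/16) = 4913/5000 ≈ 0.982600
step 2 [2y] swap r/1=118/9795: DF=(1 − 118/9795·(0.982600))/(1+118/9795) = 2441/2500 ≈ 0.976400
step 3 [3y] swap r/1=145/5773: DF=(1 − 145/5773·(0.982600+0.976400))/(1+145/5773) = 371/400 ≈ 0.927500
step 4 [4y] swap r/1=1031/37834: DF=(1 − 1031/37834·(0.982600+0.976400+0.927500))/(1+1031/37834) = 8969/10000 ≈ 0.896900
step 5 [5y] bond c/1=11/200: DF=(1134799/1000000 − 11/200·(0.982600+0.976400+0.927500+0.896900))/(1+11/200) = 549/625 ≈ 0.878400
step 6 [6y] swap r/1=787/27522: DF=(1 − 787/27522·(0.982600+0.976400+0.927500+0.896900+0.878400))/(1+787/27522) = 4213/5000 ≈ 0.842600
step 7 [7y] zero: DF = P = 8043/10000 ≈ 0.804300
step 8 [8y] zero: DF = P = 7633/10000 ≈ 0.763300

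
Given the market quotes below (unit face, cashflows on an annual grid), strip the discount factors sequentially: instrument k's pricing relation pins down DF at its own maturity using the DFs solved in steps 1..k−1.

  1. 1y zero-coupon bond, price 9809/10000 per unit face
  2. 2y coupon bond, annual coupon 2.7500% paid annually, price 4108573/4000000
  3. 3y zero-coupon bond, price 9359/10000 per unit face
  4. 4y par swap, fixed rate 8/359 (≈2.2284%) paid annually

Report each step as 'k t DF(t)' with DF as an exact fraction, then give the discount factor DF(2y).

step 1 [1y] zero: DF = P = 9809/10000 ≈ 0.980900
step 2 [2y] bond c/1=11/400: DF=(4108573/4000000 − 11/400·(0.980900))/(1+11/400) = 4867/5000 ≈ 0.973400
step 3 [3y] zero: DF = P = 9359/10000 ≈ 0.935900
step 4 [4y] swap r/1=8/359: DF=(1 − 8/359·(0.980900+0.973400+0.935900))/(1+8/359) = 572/625 ≈ 0.915200

1 1 9809/10000
2 2 4867/5000
3 3 9359/10000
4 4 572/625
DF(2y) = 4867/5000 ≈ 0.973400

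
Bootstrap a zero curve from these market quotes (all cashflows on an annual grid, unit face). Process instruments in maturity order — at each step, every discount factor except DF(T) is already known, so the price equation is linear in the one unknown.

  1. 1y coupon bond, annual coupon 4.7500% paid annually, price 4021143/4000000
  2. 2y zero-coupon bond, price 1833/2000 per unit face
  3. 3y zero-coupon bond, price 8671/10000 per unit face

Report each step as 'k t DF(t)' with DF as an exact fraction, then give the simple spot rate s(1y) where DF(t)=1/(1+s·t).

step 1 [1y] bond c/1=19/400: DF=(4021143/4000000 − 19/400·(0))/(1+19/400) = 9597/10000 ≈ 0.959700
step 2 [2y] zero: DF = P = 1833/2000 ≈ 0.916500
step 3 [3y] zero: DF = P = 8671/10000 ≈ 0.867100

1 1 9597/10000
2 2 1833/2000
3 3 8671/10000
s(1y) = (1/(9597/10000) − 1)/(1) = 403/9597 ≈ 4.1992%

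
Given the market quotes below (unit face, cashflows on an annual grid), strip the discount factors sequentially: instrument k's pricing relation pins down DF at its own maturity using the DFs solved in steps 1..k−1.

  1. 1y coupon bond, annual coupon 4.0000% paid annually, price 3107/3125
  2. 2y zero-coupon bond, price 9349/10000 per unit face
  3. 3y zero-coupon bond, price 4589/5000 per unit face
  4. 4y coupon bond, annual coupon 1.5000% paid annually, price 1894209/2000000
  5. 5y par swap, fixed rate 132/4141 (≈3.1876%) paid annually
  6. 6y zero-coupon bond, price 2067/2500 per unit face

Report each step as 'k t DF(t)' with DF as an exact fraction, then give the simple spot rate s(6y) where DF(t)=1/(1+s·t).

step 1 [1y] bond c/1=1/25: DF=(3107/3125 − 1/25·(0))/(1+1/25) = 239/250 ≈ 0.956000
step 2 [2y] zero: DF = P = 9349/10000 ≈ 0.934900
step 3 [3y] zero: DF = P = 4589/5000 ≈ 0.917800
step 4 [4y] bond c/1=3/200: DF=(1894209/2000000 − 3/200·(0.956000+0.934900+0.917800))/(1+3/200) = 2229/2500 ≈ 0.891600
step 5 [5y] swap r/1=132/4141: DF=(1 − 132/4141·(0.956000+0.934900+0.917800+0.891600))/(1+132/4141) = 2137/2500 ≈ 0.854800
step 6 [6y] zero: DF = P = 2067/2500 ≈ 0.826800

1 1 239/250
2 2 9349/10000
3 3 4589/5000
4 4 2229/2500
5 5 2137/2500
6 6 2067/2500
s(6y) = (1/(2067/2500) − 1)/(6) = 433/12402 ≈ 3.4914%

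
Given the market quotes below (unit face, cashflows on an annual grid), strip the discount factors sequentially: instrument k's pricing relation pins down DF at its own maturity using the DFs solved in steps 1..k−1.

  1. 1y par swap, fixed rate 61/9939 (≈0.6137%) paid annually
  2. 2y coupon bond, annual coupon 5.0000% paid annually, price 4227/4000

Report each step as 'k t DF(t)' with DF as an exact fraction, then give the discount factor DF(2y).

1 1 9939/10000
2 2 9591/10000
DF(2y) = 9591/10000 ≈ 0.959100

step 1 [1y] swap r/1=61/9939: DF=(1 − 61/9939·(0))/(1+61/9939) = 9939/10000 ≈ 0.993900
step 2 [2y] bond c/1=1/20: DF=(4227/4000 − 1/20·(0.993900))/(1+1/20) = 9591/10000 ≈ 0.959100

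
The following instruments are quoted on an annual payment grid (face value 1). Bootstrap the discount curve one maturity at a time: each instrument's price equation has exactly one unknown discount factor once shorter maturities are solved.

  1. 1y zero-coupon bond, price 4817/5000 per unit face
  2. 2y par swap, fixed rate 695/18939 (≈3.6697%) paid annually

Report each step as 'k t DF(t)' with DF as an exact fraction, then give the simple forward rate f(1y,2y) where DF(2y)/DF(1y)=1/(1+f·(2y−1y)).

step 1 [1y] zero: DF = P = 4817/5000 ≈ 0.963400
step 2 [2y] swap r/1=695/18939: DF=(1 − 695/18939·(0.963400))/(1+695/18939) = 1861/2000 ≈ 0.930500

1 1 4817/5000
2 2 1861/2000
f(1y,2y) = ((4817/5000)/(1861/2000) − 1)/(1) = 329/9305 ≈ 3.5357%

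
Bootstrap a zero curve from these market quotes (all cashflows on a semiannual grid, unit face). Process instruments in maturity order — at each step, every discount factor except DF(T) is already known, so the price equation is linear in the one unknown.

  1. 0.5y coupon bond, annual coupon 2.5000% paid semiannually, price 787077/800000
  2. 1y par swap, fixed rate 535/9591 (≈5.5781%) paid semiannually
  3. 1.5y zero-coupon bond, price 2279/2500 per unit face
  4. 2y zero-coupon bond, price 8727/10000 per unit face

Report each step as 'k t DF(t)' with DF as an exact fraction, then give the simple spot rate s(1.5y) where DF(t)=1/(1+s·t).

1 1/2 9717/10000
2 1 1893/2000
3 3/2 2279/2500
4 2 8727/10000
s(1.5y) = (1/(2279/2500) − 1)/(3/2) = 442/6837 ≈ 6.4648%

step 1 [0.5y] bond c/2=1/80: DF=(787077/800000 − 1/80·(0))/(1+1/80) = 9717/10000 ≈ 0.971700
step 2 [1y] swap r/2=535/19182: DF=(1 − 535/19182·(0.971700))/(1+535/19182) = 1893/2000 ≈ 0.946500
step 3 [1.5y] zero: DF = P = 2279/2500 ≈ 0.911600
step 4 [2y] zero: DF = P = 8727/10000 ≈ 0.872700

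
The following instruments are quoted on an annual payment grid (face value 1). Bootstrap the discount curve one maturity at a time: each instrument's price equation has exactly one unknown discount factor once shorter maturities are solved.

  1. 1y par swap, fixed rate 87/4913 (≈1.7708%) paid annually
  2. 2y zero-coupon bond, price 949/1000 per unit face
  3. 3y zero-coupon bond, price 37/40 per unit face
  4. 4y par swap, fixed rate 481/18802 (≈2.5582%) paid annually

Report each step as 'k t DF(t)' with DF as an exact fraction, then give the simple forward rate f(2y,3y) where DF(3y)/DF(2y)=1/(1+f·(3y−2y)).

step 1 [1y] swap r/1=87/4913: DF=(1 − 87/4913·(0))/(1+87/4913) = 4913/5000 ≈ 0.982600
step 2 [2y] zero: DF = P = 949/1000 ≈ 0.949000
step 3 [3y] zero: DF = P = 37/40 ≈ 0.925000
step 4 [4y] swap r/1=481/18802: DF=(1 − 481/18802·(0.982600+0.949000+0.925000))/(1+481/18802) = 4519/5000 ≈ 0.903800

1 1 4913/5000
2 2 949/1000
3 3 37/40
4 4 4519/5000
f(2y,3y) = ((949/1000)/(37/40) − 1)/(1) = 24/925 ≈ 2.5946%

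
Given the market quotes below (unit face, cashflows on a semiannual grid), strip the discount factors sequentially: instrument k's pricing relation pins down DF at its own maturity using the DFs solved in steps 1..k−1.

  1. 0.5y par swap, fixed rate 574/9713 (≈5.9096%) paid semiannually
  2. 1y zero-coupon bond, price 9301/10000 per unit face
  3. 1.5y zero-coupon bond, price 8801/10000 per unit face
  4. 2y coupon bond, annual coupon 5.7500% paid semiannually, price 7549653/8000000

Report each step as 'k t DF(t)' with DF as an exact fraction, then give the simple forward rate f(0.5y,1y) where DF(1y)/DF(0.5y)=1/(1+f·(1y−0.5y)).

step 1 [0.5y] swap r/2=287/9713: DF=(1 − 287/9713·(0))/(1+287/9713) = 9713/10000 ≈ 0.971300
step 2 [1y] zero: DF = P = 9301/10000 ≈ 0.930100
step 3 [1.5y] zero: DF = P = 8801/10000 ≈ 0.880100
step 4 [2y] bond c/2=23/800: DF=(7549653/8000000 − 23/800·(0.971300+0.930100+0.880100))/(1+23/800) = 2099/2500 ≈ 0.839600

1 1/2 9713/10000
2 1 9301/10000
3 3/2 8801/10000
4 2 2099/2500
f(0.5y,1y) = ((9713/10000)/(9301/10000) − 1)/(1/2) = 824/9301 ≈ 8.8593%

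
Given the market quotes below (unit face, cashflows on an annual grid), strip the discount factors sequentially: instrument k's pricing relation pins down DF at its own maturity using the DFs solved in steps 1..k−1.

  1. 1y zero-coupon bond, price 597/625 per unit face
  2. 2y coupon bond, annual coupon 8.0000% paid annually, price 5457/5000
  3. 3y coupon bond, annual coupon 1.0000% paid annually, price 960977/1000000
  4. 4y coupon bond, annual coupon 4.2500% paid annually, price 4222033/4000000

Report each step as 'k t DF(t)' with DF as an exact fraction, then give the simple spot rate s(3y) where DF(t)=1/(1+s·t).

1 1 597/625
2 2 4699/5000
3 3 9327/10000
4 4 2243/2500
s(3y) = (1/(9327/10000) − 1)/(3) = 673/27981 ≈ 2.4052%

step 1 [1y] zero: DF = P = 597/625 ≈ 0.955200
step 2 [2y] bond c/1=2/25: DF=(5457/5000 − 2/25·(0.955200))/(1+2/25) = 4699/5000 ≈ 0.939800
step 3 [3y] bond c/1=1/100: DF=(960977/1000000 − 1/100·(0.955200+0.939800))/(1+1/100) = 9327/10000 ≈ 0.932700
step 4 [4y] bond c/1=17/400: DF=(4222033/4000000 − 17/400·(0.955200+0.939800+0.932700))/(1+17/400) = 2243/2500 ≈ 0.897200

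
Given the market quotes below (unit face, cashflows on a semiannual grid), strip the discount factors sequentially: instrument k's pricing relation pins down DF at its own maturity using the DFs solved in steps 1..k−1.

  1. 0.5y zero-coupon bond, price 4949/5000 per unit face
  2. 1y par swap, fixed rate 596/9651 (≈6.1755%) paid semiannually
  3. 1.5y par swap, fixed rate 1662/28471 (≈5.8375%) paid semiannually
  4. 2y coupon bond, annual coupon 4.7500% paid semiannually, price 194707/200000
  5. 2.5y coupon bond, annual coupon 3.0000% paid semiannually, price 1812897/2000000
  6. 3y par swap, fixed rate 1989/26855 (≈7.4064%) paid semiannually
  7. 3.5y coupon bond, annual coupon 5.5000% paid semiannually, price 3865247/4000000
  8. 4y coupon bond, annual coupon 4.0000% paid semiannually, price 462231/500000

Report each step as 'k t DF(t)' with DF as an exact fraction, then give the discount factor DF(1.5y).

1 1/2 4949/5000
2 1 2351/2500
3 3/2 9169/10000
4 2 8849/10000
5 5/2 8379/10000
6 3 8011/10000
7 7/2 7967/10000
8 4 3927/5000
DF(1.5y) = 9169/10000 ≈ 0.916900

step 1 [0.5y] zero: DF = P = 4949/5000 ≈ 0.989800
step 2 [1y] swap r/2=298/9651: DF=(1 − 298/9651·(0.989800))/(1+298/9651) = 2351/2500 ≈ 0.940400
step 3 [1.5y] swap r/2=831/28471: DF=(1 − 831/28471·(0.989800+0.940400))/(1+831/28471) = 9169/10000 ≈ 0.916900
step 4 [2y] bond c/2=19/800: DF=(194707/200000 − 19/800·(0.989800+0.940400+0.916900))/(1+19/800) = 8849/10000 ≈ 0.884900
step 5 [2.5y] bond c/2=3/200: DF=(1812897/2000000 − 3/200·(0.989800+0.940400+0.916900+0.884900))/(1+3/200) = 8379/10000 ≈ 0.837900
step 6 [3y] swap r/2=1989/53710: DF=(1 − 1989/53710·(0.989800+0.940400+0.916900+0.884900+0.837900))/(1+1989/53710) = 8011/10000 ≈ 0.801100
step 7 [3.5y] bond c/2=11/400: DF=(3865247/4000000 − 11/400·(0.989800+0.940400+0.916900+0.884900+0.837900+0.801100))/(1+11/400) = 7967/10000 ≈ 0.796700
step 8 [4y] bond c/2=1/50: DF=(462231/500000 − 1/50·(0.989800+0.940400+0.916900+0.884900+0.837900+0.801100+0.796700))/(1+1/50) = 3927/5000 ≈ 0.785400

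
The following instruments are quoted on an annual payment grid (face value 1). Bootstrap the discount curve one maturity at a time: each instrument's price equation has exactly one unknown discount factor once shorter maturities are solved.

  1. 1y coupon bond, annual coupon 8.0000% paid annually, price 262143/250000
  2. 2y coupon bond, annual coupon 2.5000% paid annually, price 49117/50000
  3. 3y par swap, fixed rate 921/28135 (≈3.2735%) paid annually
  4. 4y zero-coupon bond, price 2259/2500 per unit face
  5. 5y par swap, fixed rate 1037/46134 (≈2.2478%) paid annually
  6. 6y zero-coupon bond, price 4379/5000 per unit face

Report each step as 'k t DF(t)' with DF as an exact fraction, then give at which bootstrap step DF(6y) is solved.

1 1 9709/10000
2 2 9347/10000
3 3 9079/10000
4 4 2259/2500
5 5 8963/10000
6 6 4379/5000
DF(6y) is solved at step 6

step 1 [1y] bond c/1=2/25: DF=(262143/250000 − 2/25·(0))/(1+2/25) = 9709/10000 ≈ 0.970900
step 2 [2y] bond c/1=1/40: DF=(49117/50000 − 1/40·(0.970900))/(1+1/40) = 9347/10000 ≈ 0.934700
step 3 [3y] swap r/1=921/28135: DF=(1 − 921/28135·(0.970900+0.934700))/(1+921/28135) = 9079/10000 ≈ 0.907900
step 4 [4y] zero: DF = P = 2259/2500 ≈ 0.903600
step 5 [5y] swap r/1=1037/46134: DF=(1 − 1037/46134·(0.970900+0.934700+0.907900+0.903600))/(1+1037/46134) = 8963/10000 ≈ 0.896300
step 6 [6y] zero: DF = P = 4379/5000 ≈ 0.875800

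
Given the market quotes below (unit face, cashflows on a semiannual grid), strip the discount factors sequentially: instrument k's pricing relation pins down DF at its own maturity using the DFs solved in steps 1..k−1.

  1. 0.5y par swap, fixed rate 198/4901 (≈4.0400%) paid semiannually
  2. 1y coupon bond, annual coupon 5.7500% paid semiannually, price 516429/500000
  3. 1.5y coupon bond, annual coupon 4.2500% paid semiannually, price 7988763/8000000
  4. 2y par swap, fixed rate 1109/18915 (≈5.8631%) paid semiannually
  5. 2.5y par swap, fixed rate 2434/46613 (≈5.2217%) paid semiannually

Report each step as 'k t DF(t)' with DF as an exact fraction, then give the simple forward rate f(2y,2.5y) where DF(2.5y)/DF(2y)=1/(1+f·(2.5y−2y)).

step 1 [0.5y] swap r/2=99/4901: DF=(1 − 99/4901·(0))/(1+99/4901) = 4901/5000 ≈ 0.980200
step 2 [1y] bond c/2=23/800: DF=(516429/500000 − 23/800·(0.980200))/(1+23/800) = 4883/5000 ≈ 0.976600
step 3 [1.5y] bond c/2=17/800: DF=(7988763/8000000 − 17/800·(0.980200+0.976600))/(1+17/800) = 9371/10000 ≈ 0.937100
step 4 [2y] swap r/2=1109/37830: DF=(1 − 1109/37830·(0.980200+0.976600+0.937100))/(1+1109/37830) = 8891/10000 ≈ 0.889100
step 5 [2.5y] swap r/2=1217/46613: DF=(1 − 1217/46613·(0.980200+0.976600+0.937100+0.889100))/(1+1217/46613) = 8783/10000 ≈ 0.878300

1 1/2 4901/5000
2 1 4883/5000
3 3/2 9371/10000
4 2 8891/10000
5 5/2 8783/10000
f(2y,2.5y) = ((8891/10000)/(8783/10000) − 1)/(1/2) = 216/8783 ≈ 2.4593%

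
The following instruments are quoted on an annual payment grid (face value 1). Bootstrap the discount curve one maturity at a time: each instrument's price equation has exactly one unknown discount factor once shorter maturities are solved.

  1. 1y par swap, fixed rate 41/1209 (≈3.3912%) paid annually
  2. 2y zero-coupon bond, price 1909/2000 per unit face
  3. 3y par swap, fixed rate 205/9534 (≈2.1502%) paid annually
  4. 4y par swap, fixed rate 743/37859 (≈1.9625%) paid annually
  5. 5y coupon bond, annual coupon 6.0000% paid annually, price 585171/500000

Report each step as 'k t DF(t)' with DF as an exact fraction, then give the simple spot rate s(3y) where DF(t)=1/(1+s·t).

step 1 [1y] swap r/1=41/1209: DF=(1 − 41/1209·(0))/(1+41/1209) = 1209/1250 ≈ 0.967200
step 2 [2y] zero: DF = P = 1909/2000 ≈ 0.954500
step 3 [3y] swap r/1=205/9534: DF=(1 − 205/9534·(0.967200+0.954500))/(1+205/9534) = 1877/2000 ≈ 0.938500
step 4 [4y] swap r/1=743/37859: DF=(1 − 743/37859·(0.967200+0.954500+0.938500))/(1+743/37859) = 9257/10000 ≈ 0.925700
step 5 [5y] bond c/1=3/50: DF=(585171/500000 − 3/50·(0.967200+0.954500+0.938500+0.925700))/(1+3/50) = 4449/5000 ≈ 0.889800

1 1 1209/1250
2 2 1909/2000
3 3 1877/2000
4 4 9257/10000
5 5 4449/5000
s(3y) = (1/(1877/2000) − 1)/(3) = 41/1877 ≈ 2.1843%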